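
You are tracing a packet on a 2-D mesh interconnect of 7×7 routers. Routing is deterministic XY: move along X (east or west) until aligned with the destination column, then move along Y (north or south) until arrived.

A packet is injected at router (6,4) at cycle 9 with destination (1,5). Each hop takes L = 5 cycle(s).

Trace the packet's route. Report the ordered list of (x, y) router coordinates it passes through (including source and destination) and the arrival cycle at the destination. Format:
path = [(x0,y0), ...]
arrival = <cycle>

path = [(6,4), (5,4), (4,4), (3,4), (2,4), (1,4), (1,5)]
arrival = 39

src (6,4)  cyc=9
W→(5,4)  cyc=14
W→(4,4)  cyc=19
W→(3,4)  cyc=24
W→(2,4)  cyc=29
W→(1,4)  cyc=34
N→(1,5)  cyc=39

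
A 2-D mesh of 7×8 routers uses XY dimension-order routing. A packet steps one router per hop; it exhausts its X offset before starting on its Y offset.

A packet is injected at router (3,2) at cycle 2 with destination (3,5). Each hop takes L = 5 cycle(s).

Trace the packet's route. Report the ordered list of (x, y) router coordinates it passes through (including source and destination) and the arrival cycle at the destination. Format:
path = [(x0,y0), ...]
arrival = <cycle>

#0 — 3,2 | c2
#1 — 3,3 | c7 | N
#2 — 3,4 | c12 | N
#3 — 3,5 | c17 | N

path = [(3,2), (3,3), (3,4), (3,5)]
arrival = 17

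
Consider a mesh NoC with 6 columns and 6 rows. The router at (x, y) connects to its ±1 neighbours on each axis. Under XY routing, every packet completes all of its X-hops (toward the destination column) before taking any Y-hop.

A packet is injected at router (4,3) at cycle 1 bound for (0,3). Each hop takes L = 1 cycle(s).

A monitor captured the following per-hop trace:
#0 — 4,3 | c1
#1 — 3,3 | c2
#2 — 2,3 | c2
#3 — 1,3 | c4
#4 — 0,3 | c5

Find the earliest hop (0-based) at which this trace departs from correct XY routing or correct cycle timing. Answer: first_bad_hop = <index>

check 1→ d=(-1,0) cyc+1: ok
check 2→ d=(-1,0) cyc+0: BAD: Δcyc=0≠L

first_bad_hop = 2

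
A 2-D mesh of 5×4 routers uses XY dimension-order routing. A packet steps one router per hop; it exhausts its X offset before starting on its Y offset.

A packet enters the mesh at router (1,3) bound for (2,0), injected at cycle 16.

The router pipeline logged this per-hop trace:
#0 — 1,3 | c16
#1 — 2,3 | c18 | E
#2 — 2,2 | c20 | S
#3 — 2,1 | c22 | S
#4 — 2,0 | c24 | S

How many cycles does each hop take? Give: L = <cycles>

cyc[1] − cyc[0] = 18 − 16 = 2.
That increment is L by definition: L = 2.

L = 2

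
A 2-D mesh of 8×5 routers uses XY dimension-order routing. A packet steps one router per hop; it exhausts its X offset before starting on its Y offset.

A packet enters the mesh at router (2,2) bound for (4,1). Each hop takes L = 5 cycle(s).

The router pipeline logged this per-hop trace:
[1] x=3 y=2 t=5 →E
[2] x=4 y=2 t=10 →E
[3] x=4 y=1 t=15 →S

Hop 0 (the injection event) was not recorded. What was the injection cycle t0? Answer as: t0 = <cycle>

cyc[1] = 5 and cyc[k] = t0 + k·L for every k.
Subtract one hop: t0 = 5 − 5 = 0.

t0 = 0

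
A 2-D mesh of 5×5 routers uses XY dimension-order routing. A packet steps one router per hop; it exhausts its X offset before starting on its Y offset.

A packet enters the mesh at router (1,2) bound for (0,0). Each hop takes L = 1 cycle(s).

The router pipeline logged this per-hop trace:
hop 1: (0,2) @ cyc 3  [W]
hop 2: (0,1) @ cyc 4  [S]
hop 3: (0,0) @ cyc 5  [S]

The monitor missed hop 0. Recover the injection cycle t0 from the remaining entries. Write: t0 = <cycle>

The first recorded entry is hop 1 at cycle 3.
So t0 = 3 − 1·1 = 2.

t0 = 2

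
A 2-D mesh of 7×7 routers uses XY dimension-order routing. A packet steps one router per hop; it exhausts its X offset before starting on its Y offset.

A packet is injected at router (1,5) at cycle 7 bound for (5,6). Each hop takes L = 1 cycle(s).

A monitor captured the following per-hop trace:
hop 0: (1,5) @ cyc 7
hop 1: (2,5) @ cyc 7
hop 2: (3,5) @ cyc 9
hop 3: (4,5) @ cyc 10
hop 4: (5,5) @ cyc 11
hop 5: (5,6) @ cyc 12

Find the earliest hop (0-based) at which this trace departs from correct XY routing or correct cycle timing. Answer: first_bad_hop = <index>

first_bad_hop = 1

[1] (+1,+0) / 0c ⇒ BAD: Δcyc=0≠L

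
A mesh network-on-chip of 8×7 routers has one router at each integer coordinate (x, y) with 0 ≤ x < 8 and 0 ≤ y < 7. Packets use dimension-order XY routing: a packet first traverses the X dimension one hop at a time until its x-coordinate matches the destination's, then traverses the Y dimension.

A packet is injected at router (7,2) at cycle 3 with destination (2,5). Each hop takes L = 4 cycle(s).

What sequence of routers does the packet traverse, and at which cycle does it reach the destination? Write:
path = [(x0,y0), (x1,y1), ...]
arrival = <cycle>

path = [(7,2), (6,2), (5,2), (4,2), (3,2), (2,2), (2,3), (2,4), (2,5)]
arrival = 35

src (7,2)  cyc=3
W→(6,2)  cyc=7
W→(5,2)  cyc=11
W→(4,2)  cyc=15
W→(3,2)  cyc=19
W→(2,2)  cyc=23
N→(2,3)  cyc=27
N→(2,4)  cyc=31
N→(2,5)  cyc=35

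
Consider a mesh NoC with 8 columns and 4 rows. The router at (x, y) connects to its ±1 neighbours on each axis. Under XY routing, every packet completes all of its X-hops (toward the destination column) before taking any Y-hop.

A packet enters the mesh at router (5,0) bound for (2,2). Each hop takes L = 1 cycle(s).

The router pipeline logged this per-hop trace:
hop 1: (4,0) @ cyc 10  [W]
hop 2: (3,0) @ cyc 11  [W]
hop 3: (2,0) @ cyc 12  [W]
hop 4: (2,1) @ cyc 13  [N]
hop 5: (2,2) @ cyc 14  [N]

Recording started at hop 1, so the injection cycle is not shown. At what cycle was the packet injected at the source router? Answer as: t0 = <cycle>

Hop 1 reached at cycle 10; hop k is at t0 + k·L.
t0 = cyc[1] − L = 10 − 1 = 9.

t0 = 9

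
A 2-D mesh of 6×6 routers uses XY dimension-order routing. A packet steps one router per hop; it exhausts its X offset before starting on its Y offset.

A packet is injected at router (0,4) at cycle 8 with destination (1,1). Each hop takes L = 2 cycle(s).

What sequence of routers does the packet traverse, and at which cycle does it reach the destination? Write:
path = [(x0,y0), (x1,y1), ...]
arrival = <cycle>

path = [(0,4), (1,4), (1,3), (1,2), (1,1)]
arrival = 16

[0] x=0 y=4 t=8
[1] x=1 y=4 t=10 →E
[2] x=1 y=3 t=12 →S
[3] x=1 y=2 t=14 →S
[4] x=1 y=1 t=16 →S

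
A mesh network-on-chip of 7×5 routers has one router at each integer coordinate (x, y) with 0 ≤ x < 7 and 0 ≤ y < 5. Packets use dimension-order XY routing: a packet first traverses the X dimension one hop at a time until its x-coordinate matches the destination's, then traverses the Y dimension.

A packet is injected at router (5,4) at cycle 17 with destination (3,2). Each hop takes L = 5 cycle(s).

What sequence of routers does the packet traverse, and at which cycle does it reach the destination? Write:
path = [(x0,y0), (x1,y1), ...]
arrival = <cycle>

src (5,4)  cyc=17
W→(4,4)  cyc=22
W→(3,4)  cyc=27
S→(3,3)  cyc=32
S→(3,2)  cyc=37

path = [(5,4), (4,4), (3,4), (3,3), (3,2)]
arrival = 37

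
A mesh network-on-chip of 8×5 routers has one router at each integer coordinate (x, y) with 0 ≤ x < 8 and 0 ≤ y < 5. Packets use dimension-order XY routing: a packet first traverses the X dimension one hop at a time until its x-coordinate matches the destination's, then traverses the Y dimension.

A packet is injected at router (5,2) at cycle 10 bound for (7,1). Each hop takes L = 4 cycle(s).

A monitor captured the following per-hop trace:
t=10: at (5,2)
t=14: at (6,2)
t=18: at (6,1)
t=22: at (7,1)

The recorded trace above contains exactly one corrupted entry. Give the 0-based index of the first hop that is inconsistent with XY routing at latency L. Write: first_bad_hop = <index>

  1: Δx=+1 Δy=+0 Δt=4 [ok]
  2: Δx=+0 Δy=-1 Δt=4 [BAD: Y-move but x=6≠7]

first_bad_hop = 2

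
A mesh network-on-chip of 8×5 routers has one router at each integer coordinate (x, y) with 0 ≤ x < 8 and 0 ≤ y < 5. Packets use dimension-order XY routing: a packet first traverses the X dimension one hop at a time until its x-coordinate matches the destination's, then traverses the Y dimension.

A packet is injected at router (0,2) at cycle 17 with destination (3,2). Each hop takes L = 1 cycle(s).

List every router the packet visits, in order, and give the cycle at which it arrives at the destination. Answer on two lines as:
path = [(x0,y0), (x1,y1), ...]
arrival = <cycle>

hop 0: (0,2) @ cyc 17
hop 1: (1,2) @ cyc 18  [E]
hop 2: (2,2) @ cyc 19  [E]
hop 3: (3,2) @ cyc 20  [E]

path = [(0,2), (1,2), (2,2), (3,2)]
arrival = 20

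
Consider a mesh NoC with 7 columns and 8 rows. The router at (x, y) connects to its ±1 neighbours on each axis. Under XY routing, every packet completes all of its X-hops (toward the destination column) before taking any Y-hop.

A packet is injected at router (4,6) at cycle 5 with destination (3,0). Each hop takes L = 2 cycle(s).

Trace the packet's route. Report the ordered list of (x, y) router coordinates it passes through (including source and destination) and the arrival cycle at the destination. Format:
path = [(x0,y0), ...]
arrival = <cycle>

  0. router=(4,6) cycle=5 (inject)
  1. router=(3,6) cycle=7 dir=W
  2. router=(3,5) cycle=9 dir=S
  3. router=(3,4) cycle=11 dir=S
  4. router=(3,3) cycle=13 dir=S
  5. router=(3,2) cycle=15 dir=S
  6. router=(3,1) cycle=17 dir=S
  7. router=(3,0) cycle=19 dir=S

path = [(4,6), (3,6), (3,5), (3,4), (3,3), (3,2), (3,1), (3,0)]
arrival = 19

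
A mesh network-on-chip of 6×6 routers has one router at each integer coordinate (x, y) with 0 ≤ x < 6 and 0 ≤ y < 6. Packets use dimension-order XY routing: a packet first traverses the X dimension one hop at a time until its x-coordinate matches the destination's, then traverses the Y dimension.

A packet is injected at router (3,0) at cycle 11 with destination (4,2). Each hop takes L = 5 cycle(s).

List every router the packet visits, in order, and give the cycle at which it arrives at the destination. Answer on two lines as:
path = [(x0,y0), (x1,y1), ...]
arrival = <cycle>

  0. router=(3,0) cycle=11 (inject)
  1. router=(4,0) cycle=16 dir=E
  2. router=(4,1) cycle=21 dir=N
  3. router=(4,2) cycle=26 dir=N

path = [(3,0), (4,0), (4,1), (4,2)]
arrival = 26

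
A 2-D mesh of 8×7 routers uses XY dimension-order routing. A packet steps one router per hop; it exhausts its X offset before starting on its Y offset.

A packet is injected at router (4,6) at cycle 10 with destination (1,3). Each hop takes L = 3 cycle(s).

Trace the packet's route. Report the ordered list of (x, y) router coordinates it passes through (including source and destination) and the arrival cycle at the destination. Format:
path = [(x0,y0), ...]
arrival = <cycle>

path = [(4,6), (3,6), (2,6), (1,6), (1,5), (1,4), (1,3)]
arrival = 28

  0. router=(4,6) cycle=10 (inject)
  1. router=(3,6) cycle=13 dir=W
  2. router=(2,6) cycle=16 dir=W
  3. router=(1,6) cycle=19 dir=W
  4. router=(1,5) cycle=22 dir=S
  5. router=(1,4) cycle=25 dir=S
  6. router=(1,3) cycle=28 dir=S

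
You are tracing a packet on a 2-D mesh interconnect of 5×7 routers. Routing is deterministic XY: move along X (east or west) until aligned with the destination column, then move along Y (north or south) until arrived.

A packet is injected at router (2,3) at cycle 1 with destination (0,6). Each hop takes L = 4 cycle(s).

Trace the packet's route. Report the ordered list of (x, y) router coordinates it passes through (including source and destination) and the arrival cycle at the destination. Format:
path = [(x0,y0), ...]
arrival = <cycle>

  0. router=(2,3) cycle=1 (inject)
  1. router=(1,3) cycle=5 dir=W
  2. router=(0,3) cycle=9 dir=W
  3. router=(0,4) cycle=13 dir=N
  4. router=(0,5) cycle=17 dir=N
  5. router=(0,6) cycle=21 dir=N

path = [(2,3), (1,3), (0,3), (0,4), (0,5), (0,6)]
arrival = 21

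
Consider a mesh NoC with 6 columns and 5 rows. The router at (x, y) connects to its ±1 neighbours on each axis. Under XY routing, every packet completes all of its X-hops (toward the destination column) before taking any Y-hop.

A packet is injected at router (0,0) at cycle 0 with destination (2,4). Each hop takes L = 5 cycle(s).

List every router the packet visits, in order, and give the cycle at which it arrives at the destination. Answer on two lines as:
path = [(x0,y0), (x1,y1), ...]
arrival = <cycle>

t=0: at (0,0)
t=5: at (1,0) after E
t=10: at (2,0) after E
t=15: at (2,1) after N
t=20: at (2,2) after N
t=25: at (2,3) after N
t=30: at (2,4) after N

path = [(0,0), (1,0), (2,0), (2,1), (2,2), (2,3), (2,4)]
arrival = 30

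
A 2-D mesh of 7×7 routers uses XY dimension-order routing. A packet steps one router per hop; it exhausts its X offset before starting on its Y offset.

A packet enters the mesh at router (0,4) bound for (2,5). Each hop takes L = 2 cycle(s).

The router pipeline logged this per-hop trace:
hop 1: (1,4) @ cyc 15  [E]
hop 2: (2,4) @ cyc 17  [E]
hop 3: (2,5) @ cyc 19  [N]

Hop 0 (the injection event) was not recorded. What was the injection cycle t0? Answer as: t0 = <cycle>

The first recorded entry is hop 1 at cycle 15.
Subtract one hop: t0 = 15 − 2 = 13.

t0 = 13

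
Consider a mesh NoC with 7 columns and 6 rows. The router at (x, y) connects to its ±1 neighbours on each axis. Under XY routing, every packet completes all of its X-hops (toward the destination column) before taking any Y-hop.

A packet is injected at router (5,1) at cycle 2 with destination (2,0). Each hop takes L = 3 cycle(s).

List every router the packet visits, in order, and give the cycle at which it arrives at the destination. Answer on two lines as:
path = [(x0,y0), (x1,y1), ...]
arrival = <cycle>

path = [(5,1), (4,1), (3,1), (2,1), (2,0)]
arrival = 14

src (5,1)  cyc=2
W→(4,1)  cyc=5
W→(3,1)  cyc=8
W→(2,1)  cyc=11
S→(2,0)  cyc=14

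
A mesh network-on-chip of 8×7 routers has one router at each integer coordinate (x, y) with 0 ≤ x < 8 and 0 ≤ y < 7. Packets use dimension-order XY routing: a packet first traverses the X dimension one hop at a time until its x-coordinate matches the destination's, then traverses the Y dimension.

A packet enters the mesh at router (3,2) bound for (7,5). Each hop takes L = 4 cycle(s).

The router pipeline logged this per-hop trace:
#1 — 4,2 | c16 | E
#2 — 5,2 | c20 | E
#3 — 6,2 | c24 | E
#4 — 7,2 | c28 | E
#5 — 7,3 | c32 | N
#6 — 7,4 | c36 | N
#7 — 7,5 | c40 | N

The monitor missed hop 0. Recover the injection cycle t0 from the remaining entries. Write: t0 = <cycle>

t0 = 12

At hop 1 the cycle is 16; in general cyc_k = t0 + kL.
Therefore t0 = 16 − L = 12.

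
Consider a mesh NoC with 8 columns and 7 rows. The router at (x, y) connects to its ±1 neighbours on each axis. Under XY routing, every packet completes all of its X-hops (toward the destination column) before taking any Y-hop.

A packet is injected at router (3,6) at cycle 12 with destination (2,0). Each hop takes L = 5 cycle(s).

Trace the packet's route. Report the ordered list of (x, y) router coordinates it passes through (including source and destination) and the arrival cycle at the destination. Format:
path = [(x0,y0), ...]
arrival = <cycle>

t=12: at (3,6)
t=17: at (2,6) after W
t=22: at (2,5) after S
t=27: at (2,4) after S
t=32: at (2,3) after S
t=37: at (2,2) after S
t=42: at (2,1) after S
t=47: at (2,0) after S

path = [(3,6), (2,6), (2,5), (2,4), (2,3), (2,2), (2,1), (2,0)]
arrival = 47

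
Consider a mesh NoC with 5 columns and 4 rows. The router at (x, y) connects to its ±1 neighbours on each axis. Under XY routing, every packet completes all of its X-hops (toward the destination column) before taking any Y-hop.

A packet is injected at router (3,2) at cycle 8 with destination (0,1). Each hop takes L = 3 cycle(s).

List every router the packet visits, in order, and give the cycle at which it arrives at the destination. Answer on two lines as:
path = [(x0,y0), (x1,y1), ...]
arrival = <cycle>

path = [(3,2), (2,2), (1,2), (0,2), (0,1)]
arrival = 20

  0. router=(3,2) cycle=8 (inject)
  1. router=(2,2) cycle=11 dir=W
  2. router=(1,2) cycle=14 dir=W
  3. router=(0,2) cycle=17 dir=W
  4. router=(0,1) cycle=20 dir=S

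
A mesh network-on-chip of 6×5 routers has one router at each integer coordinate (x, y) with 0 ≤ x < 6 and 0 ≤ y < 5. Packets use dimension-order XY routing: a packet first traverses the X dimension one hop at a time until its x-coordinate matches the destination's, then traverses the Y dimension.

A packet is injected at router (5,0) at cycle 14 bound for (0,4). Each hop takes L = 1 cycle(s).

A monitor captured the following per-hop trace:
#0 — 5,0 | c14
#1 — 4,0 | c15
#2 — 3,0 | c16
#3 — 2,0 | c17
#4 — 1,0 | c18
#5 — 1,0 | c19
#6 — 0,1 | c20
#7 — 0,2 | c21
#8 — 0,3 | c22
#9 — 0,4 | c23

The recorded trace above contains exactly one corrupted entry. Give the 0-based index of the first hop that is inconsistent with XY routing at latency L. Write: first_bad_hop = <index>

hop 1: step (-1,+0), +1 cyc — ok
hop 2: step (-1,+0), +1 cyc — ok
hop 3: step (-1,+0), +1 cyc — ok
hop 4: step (-1,+0), +1 cyc — ok
hop 5: step (+0,+0), +1 cyc — BAD: non-unit step

first_bad_hop = 5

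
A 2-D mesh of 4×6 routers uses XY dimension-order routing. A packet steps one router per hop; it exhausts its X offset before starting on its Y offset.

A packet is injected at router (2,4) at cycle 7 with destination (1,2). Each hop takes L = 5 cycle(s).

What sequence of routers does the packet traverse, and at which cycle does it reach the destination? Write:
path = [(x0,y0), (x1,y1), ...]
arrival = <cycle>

path = [(2,4), (1,4), (1,3), (1,2)]
arrival = 22

  0. router=(2,4) cycle=7 (inject)
  1. router=(1,4) cycle=12 dir=W
  2. router=(1,3) cycle=17 dir=S
  3. router=(1,2) cycle=22 dir=S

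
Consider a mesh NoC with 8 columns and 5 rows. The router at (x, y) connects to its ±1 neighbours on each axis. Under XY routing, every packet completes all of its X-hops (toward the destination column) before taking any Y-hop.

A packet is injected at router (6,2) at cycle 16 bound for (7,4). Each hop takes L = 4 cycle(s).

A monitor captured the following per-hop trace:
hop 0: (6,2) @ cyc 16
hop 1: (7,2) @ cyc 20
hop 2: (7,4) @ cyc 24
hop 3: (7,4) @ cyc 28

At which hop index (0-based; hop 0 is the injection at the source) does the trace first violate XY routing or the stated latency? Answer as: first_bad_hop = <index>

first_bad_hop = 2

  1: Δx=+1 Δy=+0 Δt=4 [ok]
  2: Δx=+0 Δy=+2 Δt=4 [BAD: non-unit step]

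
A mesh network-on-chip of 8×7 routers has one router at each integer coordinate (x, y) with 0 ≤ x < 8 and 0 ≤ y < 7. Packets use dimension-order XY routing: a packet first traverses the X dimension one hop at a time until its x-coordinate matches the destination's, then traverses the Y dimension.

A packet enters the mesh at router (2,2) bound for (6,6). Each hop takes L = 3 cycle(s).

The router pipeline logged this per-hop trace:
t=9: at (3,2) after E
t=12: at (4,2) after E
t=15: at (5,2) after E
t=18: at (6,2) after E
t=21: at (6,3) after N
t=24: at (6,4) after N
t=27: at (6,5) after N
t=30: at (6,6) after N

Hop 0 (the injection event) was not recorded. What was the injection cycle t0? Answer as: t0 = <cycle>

At hop 1 the cycle is 9; in general cyc_k = t0 + kL.
t0 = cyc[1] − L = 9 − 3 = 6.

t0 = 6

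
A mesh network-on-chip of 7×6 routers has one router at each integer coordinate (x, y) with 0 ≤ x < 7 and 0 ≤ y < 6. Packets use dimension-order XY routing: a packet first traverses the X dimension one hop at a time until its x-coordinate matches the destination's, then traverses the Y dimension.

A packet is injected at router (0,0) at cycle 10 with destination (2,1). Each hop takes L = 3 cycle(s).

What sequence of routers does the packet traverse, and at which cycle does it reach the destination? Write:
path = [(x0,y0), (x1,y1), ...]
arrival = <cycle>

path = [(0,0), (1,0), (2,0), (2,1)]
arrival = 19

t=10: at (0,0)
t=13: at (1,0) after E
t=16: at (2,0) after E
t=19: at (2,1) after N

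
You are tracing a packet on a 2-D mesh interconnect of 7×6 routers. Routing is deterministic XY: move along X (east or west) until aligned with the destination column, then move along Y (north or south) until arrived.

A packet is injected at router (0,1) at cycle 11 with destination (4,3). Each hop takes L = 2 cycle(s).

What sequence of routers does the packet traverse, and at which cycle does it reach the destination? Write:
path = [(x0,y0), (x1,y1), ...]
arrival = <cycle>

#0 — 0,1 | c11
#1 — 1,1 | c13 | E
#2 — 2,1 | c15 | E
#3 — 3,1 | c17 | E
#4 — 4,1 | c19 | E
#5 — 4,2 | c21 | N
#6 — 4,3 | c23 | N

path = [(0,1), (1,1), (2,1), (3,1), (4,1), (4,2), (4,3)]
arrival = 23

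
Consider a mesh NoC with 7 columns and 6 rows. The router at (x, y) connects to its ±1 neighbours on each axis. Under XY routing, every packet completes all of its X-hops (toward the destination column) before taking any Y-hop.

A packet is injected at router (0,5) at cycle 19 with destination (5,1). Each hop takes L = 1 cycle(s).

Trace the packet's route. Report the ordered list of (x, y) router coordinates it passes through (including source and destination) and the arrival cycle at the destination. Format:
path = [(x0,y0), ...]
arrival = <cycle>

hop 0: (0,5) @ cyc 19
hop 1: (1,5) @ cyc 20  [E]
hop 2: (2,5) @ cyc 21  [E]
hop 3: (3,5) @ cyc 22  [E]
hop 4: (4,5) @ cyc 23  [E]
hop 5: (5,5) @ cyc 24  [E]
hop 6: (5,4) @ cyc 25  [S]
hop 7: (5,3) @ cyc 26  [S]
hop 8: (5,2) @ cyc 27  [S]
hop 9: (5,1) @ cyc 28  [S]

path = [(0,5), (1,5), (2,5), (3,5), (4,5), (5,5), (5,4), (5,3), (5,2), (5,1)]
arrival = 28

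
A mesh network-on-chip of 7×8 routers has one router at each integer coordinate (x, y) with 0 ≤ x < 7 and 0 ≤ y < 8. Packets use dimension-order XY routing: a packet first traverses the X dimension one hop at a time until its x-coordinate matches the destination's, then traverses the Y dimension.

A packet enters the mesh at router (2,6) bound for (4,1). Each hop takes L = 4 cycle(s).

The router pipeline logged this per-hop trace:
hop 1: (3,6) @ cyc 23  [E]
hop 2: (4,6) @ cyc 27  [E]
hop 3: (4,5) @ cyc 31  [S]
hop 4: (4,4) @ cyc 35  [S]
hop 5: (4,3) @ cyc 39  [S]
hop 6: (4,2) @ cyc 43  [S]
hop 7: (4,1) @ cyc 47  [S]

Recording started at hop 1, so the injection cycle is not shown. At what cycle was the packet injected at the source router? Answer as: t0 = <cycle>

t0 = 19

At hop 1 the cycle is 23; in general cyc_k = t0 + kL.
So t0 = 23 − 1·4 = 19.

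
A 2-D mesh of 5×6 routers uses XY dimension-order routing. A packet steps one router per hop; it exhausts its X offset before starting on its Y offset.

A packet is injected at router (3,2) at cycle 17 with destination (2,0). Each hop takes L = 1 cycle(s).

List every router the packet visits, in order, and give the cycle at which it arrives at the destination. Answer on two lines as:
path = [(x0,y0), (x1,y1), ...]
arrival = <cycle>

  0. router=(3,2) cycle=17 (inject)
  1. router=(2,2) cycle=18 dir=W
  2. router=(2,1) cycle=19 dir=S
  3. router=(2,0) cycle=20 dir=S

path = [(3,2), (2,2), (2,1), (2,0)]
arrival = 20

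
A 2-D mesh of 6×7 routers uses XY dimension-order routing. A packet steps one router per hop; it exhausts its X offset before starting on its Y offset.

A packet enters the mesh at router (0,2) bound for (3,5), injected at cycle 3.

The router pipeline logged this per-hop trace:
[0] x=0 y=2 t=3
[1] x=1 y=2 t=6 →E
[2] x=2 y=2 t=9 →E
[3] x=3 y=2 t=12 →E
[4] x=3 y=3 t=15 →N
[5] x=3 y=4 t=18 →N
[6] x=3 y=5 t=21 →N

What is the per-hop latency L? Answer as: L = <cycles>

cyc[1] − cyc[0] = 6 − 3 = 3.
Per-hop latency L = Δcyc = 3.

L = 3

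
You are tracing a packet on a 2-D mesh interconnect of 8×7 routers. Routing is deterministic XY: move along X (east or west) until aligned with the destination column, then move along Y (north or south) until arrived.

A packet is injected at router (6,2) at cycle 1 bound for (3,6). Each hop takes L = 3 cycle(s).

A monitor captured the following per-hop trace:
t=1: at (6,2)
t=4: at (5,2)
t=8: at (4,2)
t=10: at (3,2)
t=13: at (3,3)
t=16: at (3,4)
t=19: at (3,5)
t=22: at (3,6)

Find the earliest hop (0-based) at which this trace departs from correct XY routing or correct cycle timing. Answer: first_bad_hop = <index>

first_bad_hop = 2

[1] (-1,+0) / 3c ⇒ ok
[2] (-1,+0) / 4c ⇒ BAD: Δcyc=4≠L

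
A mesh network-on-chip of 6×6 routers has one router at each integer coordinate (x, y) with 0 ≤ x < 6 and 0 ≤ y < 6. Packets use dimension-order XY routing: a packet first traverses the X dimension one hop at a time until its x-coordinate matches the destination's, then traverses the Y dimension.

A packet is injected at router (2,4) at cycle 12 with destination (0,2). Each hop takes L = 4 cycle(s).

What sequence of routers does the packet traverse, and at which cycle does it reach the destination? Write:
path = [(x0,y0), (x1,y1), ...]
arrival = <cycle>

#0 — 2,4 | c12
#1 — 1,4 | c16 | W
#2 — 0,4 | c20 | W
#3 — 0,3 | c24 | S
#4 — 0,2 | c28 | S

path = [(2,4), (1,4), (0,4), (0,3), (0,2)]
arrival = 28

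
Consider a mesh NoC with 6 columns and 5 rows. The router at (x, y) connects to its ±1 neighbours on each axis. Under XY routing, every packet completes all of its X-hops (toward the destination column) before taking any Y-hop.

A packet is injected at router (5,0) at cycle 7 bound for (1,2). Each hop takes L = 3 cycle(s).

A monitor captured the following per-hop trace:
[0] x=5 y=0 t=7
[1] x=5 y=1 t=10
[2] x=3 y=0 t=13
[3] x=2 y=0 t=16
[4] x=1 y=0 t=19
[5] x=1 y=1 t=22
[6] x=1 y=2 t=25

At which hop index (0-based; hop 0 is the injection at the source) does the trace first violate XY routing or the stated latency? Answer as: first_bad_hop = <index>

first_bad_hop = 1

  1: Δx=+0 Δy=+1 Δt=3 [BAD: Y-move but x=5≠1]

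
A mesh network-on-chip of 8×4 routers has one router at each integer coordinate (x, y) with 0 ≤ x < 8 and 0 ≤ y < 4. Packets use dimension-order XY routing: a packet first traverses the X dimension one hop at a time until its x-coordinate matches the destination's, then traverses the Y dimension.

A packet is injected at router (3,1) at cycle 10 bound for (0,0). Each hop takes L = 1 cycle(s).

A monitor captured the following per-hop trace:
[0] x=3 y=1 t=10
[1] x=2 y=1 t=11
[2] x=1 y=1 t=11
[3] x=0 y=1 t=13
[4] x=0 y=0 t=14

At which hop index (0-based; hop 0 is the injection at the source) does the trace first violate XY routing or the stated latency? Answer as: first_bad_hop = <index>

first_bad_hop = 2

check 1→ d=(-1,0) cyc+1: ok
check 2→ d=(-1,0) cyc+0: BAD: Δcyc=0≠L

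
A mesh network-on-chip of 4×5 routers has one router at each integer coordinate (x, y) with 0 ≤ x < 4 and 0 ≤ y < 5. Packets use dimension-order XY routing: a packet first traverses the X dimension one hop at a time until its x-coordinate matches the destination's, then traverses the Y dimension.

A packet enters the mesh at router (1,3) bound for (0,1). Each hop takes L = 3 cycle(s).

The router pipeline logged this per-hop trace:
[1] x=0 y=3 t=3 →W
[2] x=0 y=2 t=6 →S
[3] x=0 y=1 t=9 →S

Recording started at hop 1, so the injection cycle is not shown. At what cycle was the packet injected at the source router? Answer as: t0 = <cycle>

The first recorded entry is hop 1 at cycle 3.
Subtract one hop: t0 = 3 − 3 = 0.

t0 = 0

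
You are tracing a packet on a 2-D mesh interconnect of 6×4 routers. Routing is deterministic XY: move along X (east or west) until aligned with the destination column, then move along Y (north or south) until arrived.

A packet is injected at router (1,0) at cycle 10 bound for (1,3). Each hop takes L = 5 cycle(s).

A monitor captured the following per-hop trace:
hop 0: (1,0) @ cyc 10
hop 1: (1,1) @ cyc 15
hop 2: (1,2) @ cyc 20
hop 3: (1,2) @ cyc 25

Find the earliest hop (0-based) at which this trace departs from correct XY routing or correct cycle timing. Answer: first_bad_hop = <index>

first_bad_hop = 3

[1] (+0,+1) / 5c ⇒ ok
[2] (+0,+1) / 5c ⇒ ok
[3] (+0,+0) / 5c ⇒ BAD: non-unit step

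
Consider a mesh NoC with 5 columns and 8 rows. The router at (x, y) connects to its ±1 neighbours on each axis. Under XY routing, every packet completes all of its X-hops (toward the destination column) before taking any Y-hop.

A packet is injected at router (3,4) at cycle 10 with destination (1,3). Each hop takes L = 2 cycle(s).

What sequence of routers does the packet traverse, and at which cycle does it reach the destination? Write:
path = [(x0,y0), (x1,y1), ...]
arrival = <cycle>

path = [(3,4), (2,4), (1,4), (1,3)]
arrival = 16

hop 0: (3,4) @ cyc 10
hop 1: (2,4) @ cyc 12  [W]
hop 2: (1,4) @ cyc 14  [W]
hop 3: (1,3) @ cyc 16  [S]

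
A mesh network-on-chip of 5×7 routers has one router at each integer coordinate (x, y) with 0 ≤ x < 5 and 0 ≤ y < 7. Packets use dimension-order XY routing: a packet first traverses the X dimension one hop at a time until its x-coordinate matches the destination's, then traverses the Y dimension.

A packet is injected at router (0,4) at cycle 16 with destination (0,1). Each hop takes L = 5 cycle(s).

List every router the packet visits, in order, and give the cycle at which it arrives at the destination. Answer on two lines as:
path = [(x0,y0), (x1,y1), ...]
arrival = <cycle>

path = [(0,4), (0,3), (0,2), (0,1)]
arrival = 31

  0. router=(0,4) cycle=16 (inject)
  1. router=(0,3) cycle=21 dir=S
  2. router=(0,2) cycle=26 dir=S
  3. router=(0,1) cycle=31 dir=S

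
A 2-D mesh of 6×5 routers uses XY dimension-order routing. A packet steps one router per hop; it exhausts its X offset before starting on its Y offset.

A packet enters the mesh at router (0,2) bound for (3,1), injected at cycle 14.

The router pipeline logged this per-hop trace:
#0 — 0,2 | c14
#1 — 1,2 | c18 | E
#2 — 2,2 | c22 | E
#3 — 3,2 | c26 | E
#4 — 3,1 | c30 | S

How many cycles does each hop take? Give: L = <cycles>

L = 4

From hop 0 (14) to hop 1 (18): +4 cycles.
One hop costs L cycles, so L = 4.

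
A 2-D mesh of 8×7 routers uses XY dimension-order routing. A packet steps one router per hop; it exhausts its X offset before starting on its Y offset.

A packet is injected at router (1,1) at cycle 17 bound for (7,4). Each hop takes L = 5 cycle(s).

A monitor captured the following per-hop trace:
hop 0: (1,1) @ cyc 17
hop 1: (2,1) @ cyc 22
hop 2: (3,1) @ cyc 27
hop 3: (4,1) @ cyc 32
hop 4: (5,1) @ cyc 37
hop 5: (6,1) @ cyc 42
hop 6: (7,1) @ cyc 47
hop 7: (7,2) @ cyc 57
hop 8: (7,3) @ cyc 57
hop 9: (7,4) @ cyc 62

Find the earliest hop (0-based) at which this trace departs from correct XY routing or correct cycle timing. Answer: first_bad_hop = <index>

  1: Δx=+1 Δy=+0 Δt=5 [ok]
  2: Δx=+1 Δy=+0 Δt=5 [ok]
  3: Δx=+1 Δy=+0 Δt=5 [ok]
  4: Δx=+1 Δy=+0 Δt=5 [ok]
  5: Δx=+1 Δy=+0 Δt=5 [ok]
  6: Δx=+1 Δy=+0 Δt=5 [ok]
  7: Δx=+0 Δy=+1 Δt=10 [BAD: Δcyc=10≠L]

first_bad_hop = 7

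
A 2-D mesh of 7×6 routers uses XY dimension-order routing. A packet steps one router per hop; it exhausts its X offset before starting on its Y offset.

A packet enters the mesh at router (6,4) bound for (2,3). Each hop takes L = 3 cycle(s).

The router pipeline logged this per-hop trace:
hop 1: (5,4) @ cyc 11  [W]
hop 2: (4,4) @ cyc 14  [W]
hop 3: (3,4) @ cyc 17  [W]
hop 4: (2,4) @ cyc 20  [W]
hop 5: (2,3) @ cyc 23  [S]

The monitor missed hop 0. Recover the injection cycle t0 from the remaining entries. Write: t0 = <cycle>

t0 = 8

cyc[1] = 11 and cyc[k] = t0 + k·L for every k.
t0 = cyc[1] − L = 11 − 3 = 8.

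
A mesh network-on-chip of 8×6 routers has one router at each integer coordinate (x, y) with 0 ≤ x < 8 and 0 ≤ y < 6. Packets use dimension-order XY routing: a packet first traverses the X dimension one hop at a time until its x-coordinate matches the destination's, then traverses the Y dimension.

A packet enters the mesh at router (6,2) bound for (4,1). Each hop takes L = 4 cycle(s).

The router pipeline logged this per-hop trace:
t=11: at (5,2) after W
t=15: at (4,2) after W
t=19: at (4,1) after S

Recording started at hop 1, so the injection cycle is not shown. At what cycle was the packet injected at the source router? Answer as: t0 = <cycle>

t0 = 7

Hop 1 reached at cycle 11; hop k is at t0 + k·L.
Subtract one hop: t0 = 11 − 4 = 7.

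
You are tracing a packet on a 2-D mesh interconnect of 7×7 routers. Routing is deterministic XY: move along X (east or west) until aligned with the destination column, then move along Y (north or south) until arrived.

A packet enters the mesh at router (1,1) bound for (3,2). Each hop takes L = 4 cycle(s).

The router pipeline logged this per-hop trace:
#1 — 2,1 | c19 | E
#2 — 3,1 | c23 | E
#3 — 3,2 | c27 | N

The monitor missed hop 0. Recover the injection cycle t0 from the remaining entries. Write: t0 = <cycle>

At hop 1 the cycle is 19; in general cyc_k = t0 + kL.
So t0 = 19 − 1·4 = 15.

t0 = 15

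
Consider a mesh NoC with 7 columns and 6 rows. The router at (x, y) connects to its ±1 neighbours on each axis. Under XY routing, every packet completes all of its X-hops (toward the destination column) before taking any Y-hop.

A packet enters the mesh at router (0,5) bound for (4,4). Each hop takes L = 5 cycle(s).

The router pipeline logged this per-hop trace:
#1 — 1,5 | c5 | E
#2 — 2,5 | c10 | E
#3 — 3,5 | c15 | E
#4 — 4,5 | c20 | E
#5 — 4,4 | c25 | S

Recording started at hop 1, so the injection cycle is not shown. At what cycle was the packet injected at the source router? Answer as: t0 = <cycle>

The first recorded entry is hop 1 at cycle 5.
So t0 = 5 − 1·5 = 0.

t0 = 0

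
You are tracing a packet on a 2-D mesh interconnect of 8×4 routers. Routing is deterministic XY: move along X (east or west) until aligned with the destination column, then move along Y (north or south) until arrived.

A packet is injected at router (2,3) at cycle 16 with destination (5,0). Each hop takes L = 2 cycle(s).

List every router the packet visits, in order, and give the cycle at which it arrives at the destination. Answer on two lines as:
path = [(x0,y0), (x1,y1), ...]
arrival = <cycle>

#0 — 2,3 | c16
#1 — 3,3 | c18 | E
#2 — 4,3 | c20 | E
#3 — 5,3 | c22 | E
#4 — 5,2 | c24 | S
#5 — 5,1 | c26 | S
#6 — 5,0 | c28 | S

path = [(2,3), (3,3), (4,3), (5,3), (5,2), (5,1), (5,0)]
arrival = 28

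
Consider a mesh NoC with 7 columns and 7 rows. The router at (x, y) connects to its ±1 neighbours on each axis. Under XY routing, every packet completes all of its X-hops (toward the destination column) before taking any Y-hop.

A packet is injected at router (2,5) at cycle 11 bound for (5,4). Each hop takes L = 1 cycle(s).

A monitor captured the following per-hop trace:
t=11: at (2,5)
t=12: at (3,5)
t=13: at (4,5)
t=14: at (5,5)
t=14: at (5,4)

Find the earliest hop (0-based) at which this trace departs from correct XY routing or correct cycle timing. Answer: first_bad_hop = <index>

first_bad_hop = 4

[1] (+1,+0) / 1c ⇒ ok
[2] (+1,+0) / 1c ⇒ ok
[3] (+1,+0) / 1c ⇒ ok
[4] (+0,-1) / 0c ⇒ BAD: Δcyc=0≠L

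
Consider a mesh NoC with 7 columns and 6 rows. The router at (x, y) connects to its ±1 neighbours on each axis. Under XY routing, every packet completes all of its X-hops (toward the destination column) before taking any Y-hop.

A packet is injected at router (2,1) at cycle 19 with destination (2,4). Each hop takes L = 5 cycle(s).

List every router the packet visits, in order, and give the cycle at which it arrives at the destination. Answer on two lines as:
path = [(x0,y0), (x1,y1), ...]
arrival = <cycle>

[0] x=2 y=1 t=19
[1] x=2 y=2 t=24 →N
[2] x=2 y=3 t=29 →N
[3] x=2 y=4 t=34 →N

path = [(2,1), (2,2), (2,3), (2,4)]
arrival = 34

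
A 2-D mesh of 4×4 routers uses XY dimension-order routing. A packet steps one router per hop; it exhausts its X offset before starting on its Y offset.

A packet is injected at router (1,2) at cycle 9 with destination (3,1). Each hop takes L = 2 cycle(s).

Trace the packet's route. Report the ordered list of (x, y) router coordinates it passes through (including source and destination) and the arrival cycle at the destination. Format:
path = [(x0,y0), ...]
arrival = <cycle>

[0] x=1 y=2 t=9
[1] x=2 y=2 t=11 →E
[2] x=3 y=2 t=13 →E
[3] x=3 y=1 t=15 →S

path = [(1,2), (2,2), (3,2), (3,1)]
arrival = 15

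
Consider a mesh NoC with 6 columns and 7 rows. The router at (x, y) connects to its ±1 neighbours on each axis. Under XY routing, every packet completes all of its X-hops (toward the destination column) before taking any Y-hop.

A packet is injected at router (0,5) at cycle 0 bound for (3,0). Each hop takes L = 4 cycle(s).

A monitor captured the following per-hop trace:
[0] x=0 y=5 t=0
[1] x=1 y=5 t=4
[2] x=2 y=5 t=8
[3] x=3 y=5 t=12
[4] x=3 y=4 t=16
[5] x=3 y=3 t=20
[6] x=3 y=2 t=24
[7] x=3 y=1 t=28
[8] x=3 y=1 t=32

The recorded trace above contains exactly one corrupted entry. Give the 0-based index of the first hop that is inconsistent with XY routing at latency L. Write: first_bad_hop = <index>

[1] (+1,+0) / 4c ⇒ ok
[2] (+1,+0) / 4c ⇒ ok
[3] (+1,+0) / 4c ⇒ ok
[4] (+0,-1) / 4c ⇒ ok
[5] (+0,-1) / 4c ⇒ ok
[6] (+0,-1) / 4c ⇒ ok
[7] (+0,-1) / 4c ⇒ ok
[8] (+0,+0) / 4c ⇒ BAD: non-unit step

first_bad_hop = 8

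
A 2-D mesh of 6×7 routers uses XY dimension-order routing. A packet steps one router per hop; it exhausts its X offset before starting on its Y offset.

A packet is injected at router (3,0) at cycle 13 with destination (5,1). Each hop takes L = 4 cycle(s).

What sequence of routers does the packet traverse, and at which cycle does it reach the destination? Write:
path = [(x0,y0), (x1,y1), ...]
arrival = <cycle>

path = [(3,0), (4,0), (5,0), (5,1)]
arrival = 25

#0 — 3,0 | c13
#1 — 4,0 | c17 | E
#2 — 5,0 | c21 | E
#3 — 5,1 | c25 | N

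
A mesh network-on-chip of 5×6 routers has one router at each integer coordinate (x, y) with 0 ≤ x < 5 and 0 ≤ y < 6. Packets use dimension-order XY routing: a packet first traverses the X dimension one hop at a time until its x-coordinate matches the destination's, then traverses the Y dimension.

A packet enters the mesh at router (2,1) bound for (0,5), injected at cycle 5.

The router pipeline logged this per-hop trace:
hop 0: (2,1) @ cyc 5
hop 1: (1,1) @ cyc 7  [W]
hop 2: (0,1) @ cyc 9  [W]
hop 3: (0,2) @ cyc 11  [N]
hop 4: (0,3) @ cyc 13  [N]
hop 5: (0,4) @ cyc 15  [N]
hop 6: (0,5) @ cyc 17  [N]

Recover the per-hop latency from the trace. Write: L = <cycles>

L = 2

cyc[1] − cyc[0] = 7 − 5 = 2.
That increment is L by definition: L = 2.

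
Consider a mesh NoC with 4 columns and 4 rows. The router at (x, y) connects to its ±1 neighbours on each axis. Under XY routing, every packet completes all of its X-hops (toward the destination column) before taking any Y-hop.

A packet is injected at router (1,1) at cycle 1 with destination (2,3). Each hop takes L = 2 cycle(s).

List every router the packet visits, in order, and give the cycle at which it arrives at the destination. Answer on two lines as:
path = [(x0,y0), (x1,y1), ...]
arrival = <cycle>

  0. router=(1,1) cycle=1 (inject)
  1. router=(2,1) cycle=3 dir=E
  2. router=(2,2) cycle=5 dir=N
  3. router=(2,3) cycle=7 dir=N

path = [(1,1), (2,1), (2,2), (2,3)]
arrival = 7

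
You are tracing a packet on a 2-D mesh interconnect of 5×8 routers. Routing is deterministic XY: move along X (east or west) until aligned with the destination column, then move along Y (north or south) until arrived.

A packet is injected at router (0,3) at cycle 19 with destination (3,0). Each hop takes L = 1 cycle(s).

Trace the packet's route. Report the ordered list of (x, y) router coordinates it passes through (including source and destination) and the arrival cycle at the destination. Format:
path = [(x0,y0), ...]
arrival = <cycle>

  0. router=(0,3) cycle=19 (inject)
  1. router=(1,3) cycle=20 dir=E
  2. router=(2,3) cycle=21 dir=E
  3. router=(3,3) cycle=22 dir=E
  4. router=(3,2) cycle=23 dir=S
  5. router=(3,1) cycle=24 dir=S
  6. router=(3,0) cycle=25 dir=S

path = [(0,3), (1,3), (2,3), (3,3), (3,2), (3,1), (3,0)]
arrival = 25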